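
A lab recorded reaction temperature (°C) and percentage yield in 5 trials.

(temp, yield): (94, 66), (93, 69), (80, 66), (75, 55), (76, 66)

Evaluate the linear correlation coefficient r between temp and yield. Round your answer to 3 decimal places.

0.614

n = 5, Σx = 418, Σy = 322, Σx² = 35286, Σy² = 20854, Σxy = 27042
nΣxy − ΣxΣy = 135210 − 134596 = 614
nΣx² − (Σx)² = 176430 − 174724 = 1706; nΣy² − (Σy)² = 104270 − 103684 = 586
r = 614 / √(1706 × 586) = 614 / 999.8580 ≈ 0.614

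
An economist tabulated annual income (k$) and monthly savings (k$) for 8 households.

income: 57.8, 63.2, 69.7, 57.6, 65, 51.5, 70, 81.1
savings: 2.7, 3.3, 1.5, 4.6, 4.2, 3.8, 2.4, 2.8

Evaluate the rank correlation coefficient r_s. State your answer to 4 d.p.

Rank income: 3, 4, 6, 2, 5, 1, 7, 8
Rank savings: 3, 5, 1, 8, 7, 6, 2, 4
d = rank(income) − rank(savings): 0, -1, 5, -6, -2, -5, 5, 4; Σd² = 132
ρ = 1 − 6Σd² / [n(n²−1)] = 1 − 6×132 / (8×63) = 1 − 792/504 ≈ -0.5714

-0.5714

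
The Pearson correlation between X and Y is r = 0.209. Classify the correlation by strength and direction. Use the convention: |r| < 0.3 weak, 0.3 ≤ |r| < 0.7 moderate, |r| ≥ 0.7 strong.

r = 0.209 > 0 so the relationship is positive.
|r| = 0.209, which falls in the weak range.

weak positive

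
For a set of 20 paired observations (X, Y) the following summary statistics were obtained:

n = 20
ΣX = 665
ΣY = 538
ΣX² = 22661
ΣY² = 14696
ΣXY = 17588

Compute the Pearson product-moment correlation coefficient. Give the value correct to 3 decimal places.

r = (nΣXY − ΣXΣY) / √[(nΣX² − (ΣX)²)(nΣY² − (ΣY)²)]
Numerator: 20×17588 − 665×538 = -6010
Denominator: √[(453220 − 442225)(293920 − 289444)] = √[10995 × 4476] = 7015.2420
r = -6010 / 7015.2420 ≈ -0.857

-0.857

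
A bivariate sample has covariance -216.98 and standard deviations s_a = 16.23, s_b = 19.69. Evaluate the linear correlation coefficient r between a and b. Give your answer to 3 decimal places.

r = Cov(a,b) / (s_a · s_b) = -216.98 / (16.23 × 19.69)
  = -216.98 / 319.5687 ≈ -0.679

-0.679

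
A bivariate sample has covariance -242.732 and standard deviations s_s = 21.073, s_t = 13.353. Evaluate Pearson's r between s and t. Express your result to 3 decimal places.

r = Cov(s,t) / (s_s · s_t) = -242.732 / (21.073 × 13.353)
  = -242.732 / 281.3878 ≈ -0.863

-0.863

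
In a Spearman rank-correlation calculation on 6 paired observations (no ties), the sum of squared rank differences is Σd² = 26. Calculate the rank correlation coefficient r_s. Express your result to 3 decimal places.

0.257

ρ = 1 − 6Σd² / [n(n²−1)] = 1 − 6×26 / (6×35)
  = 1 − 156/210 = 1 − 0.7429 ≈ 0.257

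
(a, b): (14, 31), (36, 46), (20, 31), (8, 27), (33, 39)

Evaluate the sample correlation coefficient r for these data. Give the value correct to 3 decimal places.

0.952

n = 5, Σa = 111, Σb = 174, Σa² = 3045, Σb² = 6288, Σab = 4213
nΣab − ΣaΣb = 21065 − 19314 = 1751
nΣa² − (Σa)² = 15225 − 12321 = 2904; nΣb² − (Σb)² = 31440 − 30276 = 1164
r = 1751 / √(2904 × 1164) = 1751 / 1838.5473 ≈ 0.952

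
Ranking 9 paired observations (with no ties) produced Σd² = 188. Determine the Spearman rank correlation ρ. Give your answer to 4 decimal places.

ρ = 1 − 6Σd² / [n(n²−1)] = 1 − 6×188 / (9×80)
  = 1 − 1128/720 = 1 − 1.56667 ≈ -0.5667

-0.5667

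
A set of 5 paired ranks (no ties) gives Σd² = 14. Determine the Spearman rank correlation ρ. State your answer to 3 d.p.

ρ = 1 − 6Σd² / [n(n²−1)] = 1 − 6×14 / (5×24)
  = 1 − 84/120 = 1 − 0.7000 ≈ 0.300

0.300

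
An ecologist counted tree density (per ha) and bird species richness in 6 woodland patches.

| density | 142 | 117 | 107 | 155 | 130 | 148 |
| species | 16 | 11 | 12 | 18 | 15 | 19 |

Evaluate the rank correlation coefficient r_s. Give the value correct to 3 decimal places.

0.886

Rank density: 4, 2, 1, 6, 3, 5
Rank species: 4, 1, 2, 5, 3, 6
d = rank(density) − rank(species): 0, 1, -1, 1, 0, -1; Σd² = 4
ρ = 1 − 6Σd² / [n(n²−1)] = 1 − 6×4 / (6×35) = 1 − 24/210 ≈ 0.886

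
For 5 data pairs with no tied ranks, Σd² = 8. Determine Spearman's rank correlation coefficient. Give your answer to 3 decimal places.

ρ = 1 − 6Σd² / [n(n²−1)] = 1 − 6×8 / (5×24)
  = 1 − 48/120 = 1 − 0.4000 ≈ 0.600

0.600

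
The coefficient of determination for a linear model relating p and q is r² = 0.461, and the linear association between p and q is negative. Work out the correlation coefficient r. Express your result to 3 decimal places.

-0.679

|r| = √0.461 = 0.679
The association is negative, so r = −0.679.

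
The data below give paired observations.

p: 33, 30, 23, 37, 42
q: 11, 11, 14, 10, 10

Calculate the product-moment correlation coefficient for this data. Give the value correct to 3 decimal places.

-0.912

n = 5, Σp = 165, Σq = 56, Σp² = 5651, Σq² = 638, Σpq = 1805
nΣpq − ΣpΣq = 9025 − 9240 = -215
nΣp² − (Σp)² = 28255 − 27225 = 1030; nΣq² − (Σq)² = 3190 − 3136 = 54
r = -215 / √(1030 × 54) = -215 / 235.8389 ≈ -0.912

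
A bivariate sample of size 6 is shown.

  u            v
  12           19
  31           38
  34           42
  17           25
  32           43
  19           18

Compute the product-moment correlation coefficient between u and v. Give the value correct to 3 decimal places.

n = 6, Σu = 145, Σv = 185, Σu² = 3935, Σv² = 6367, Σuv = 4977
nΣuv − ΣuΣv = 29862 − 26825 = 3037
nΣu² − (Σu)² = 23610 − 21025 = 2585; nΣv² − (Σv)² = 38202 − 34225 = 3977
r = 3037 / √(2585 × 3977) = 3037 / 3206.3289 ≈ 0.947

0.947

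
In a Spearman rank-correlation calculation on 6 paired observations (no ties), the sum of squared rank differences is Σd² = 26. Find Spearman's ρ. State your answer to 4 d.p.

ρ = 1 − 6Σd² / [n(n²−1)] = 1 − 6×26 / (6×35)
  = 1 − 156/210 = 1 − 0.74286 ≈ 0.2571

0.2571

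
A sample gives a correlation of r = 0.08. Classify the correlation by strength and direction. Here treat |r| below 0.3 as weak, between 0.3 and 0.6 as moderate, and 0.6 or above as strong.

weak positive

r = 0.08 > 0 so the relationship is positive.
|r| = 0.08, which falls in the weak range.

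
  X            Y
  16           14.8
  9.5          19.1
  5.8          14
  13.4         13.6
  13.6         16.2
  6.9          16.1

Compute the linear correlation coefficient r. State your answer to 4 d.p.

n = 6, ΣX = 65.2, ΣY = 93.8, ΣX² = 792.02, ΣY² = 1486.46, ΣXY = 1013.1
nΣXY − ΣXΣY = 6078.6 − 6115.76 = -37.16
nΣX² − (ΣX)² = 4752.12 − 4251.04 = 501.08; nΣY² − (ΣY)² = 8918.76 − 8798.44 = 120.32
r = -37.16 / √(501.08 × 120.32) = -37.16 / 245.5401 ≈ -0.1513

-0.1513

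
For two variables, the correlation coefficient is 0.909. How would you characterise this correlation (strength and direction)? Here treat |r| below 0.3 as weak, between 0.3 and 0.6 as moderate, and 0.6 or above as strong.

strong positive

r = 0.909 > 0 so the relationship is positive.
|r| = 0.909, which falls in the strong range.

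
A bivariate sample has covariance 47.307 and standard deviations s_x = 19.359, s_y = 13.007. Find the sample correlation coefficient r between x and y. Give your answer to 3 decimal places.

0.188

r = Cov(x,y) / (s_x · s_y) = 47.307 / (19.359 × 13.007)
  = 47.307 / 251.8025 ≈ 0.188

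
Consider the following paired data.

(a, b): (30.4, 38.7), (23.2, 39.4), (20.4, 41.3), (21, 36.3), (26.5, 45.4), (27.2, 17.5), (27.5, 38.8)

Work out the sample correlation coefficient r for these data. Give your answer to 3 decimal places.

-0.189

n = 7, Σa = 176.2, Σb = 257.4, Σa² = 4517.9, Σb² = 9946.28, Σab = 6441.48
nΣab − ΣaΣb = 45090.36 − 45353.88 = -263.52
nΣa² − (Σa)² = 31625.3 − 31046.44 = 578.86; nΣb² − (Σb)² = 69623.96 − 66254.76 = 3369.2
r = -263.52 / √(578.86 × 3369.2) = -263.52 / 1396.5297 ≈ -0.189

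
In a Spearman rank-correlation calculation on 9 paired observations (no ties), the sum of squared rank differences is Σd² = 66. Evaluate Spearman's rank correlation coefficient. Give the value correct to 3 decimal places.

ρ = 1 − 6Σd² / [n(n²−1)] = 1 − 6×66 / (9×80)
  = 1 − 396/720 = 1 − 0.5500 ≈ 0.450

0.450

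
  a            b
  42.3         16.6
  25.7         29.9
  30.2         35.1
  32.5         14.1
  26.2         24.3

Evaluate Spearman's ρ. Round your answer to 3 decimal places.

-0.600

Rank a: 5, 1, 3, 4, 2
Rank b: 2, 4, 5, 1, 3
d = rank(a) − rank(b): 3, -3, -2, 3, -1; Σd² = 32
ρ = 1 − 6Σd² / [n(n²−1)] = 1 − 6×32 / (5×24) = 1 − 192/120 ≈ -0.600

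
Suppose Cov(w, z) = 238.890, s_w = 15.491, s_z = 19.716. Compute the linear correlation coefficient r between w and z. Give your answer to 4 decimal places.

r = Cov(w,z) / (s_w · s_z) = 238.890 / (15.491 × 19.716)
  = 238.890 / 305.4206 ≈ 0.7822

0.7822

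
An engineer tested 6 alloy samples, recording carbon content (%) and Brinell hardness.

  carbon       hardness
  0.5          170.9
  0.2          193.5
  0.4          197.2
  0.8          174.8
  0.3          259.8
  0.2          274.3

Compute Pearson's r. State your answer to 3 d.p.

n = 6, Σx = 2.4, Σy = 1270.5, Σx² = 1.22, Σy² = 278828.47, Σxy = 475.67
nΣxy − ΣxΣy = 2854.02 − 3049.2 = -195.18
nΣx² − (Σx)² = 7.32 − 5.76 = 1.56; nΣy² − (Σy)² = 1672970.82 − 1614170.25 = 58800.57
r = -195.18 / √(1.56 × 58800.57) = -195.18 / 302.8678 ≈ -0.644

-0.644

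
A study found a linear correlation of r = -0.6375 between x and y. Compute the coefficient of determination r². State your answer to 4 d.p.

0.4064

r² = (-0.6375)² = 0.4064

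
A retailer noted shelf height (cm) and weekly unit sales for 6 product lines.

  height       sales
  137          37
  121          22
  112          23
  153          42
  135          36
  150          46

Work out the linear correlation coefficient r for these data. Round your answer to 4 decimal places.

n = 6, Σx = 808, Σy = 206, Σx² = 110088, Σy² = 7558, Σxy = 28493
nΣxy − ΣxΣy = 170958 − 166448 = 4510
nΣx² − (Σx)² = 660528 − 652864 = 7664; nΣy² − (Σy)² = 45348 − 42436 = 2912
r = 4510 / √(7664 × 2912) = 4510 / 4724.1473 ≈ 0.9547

0.9547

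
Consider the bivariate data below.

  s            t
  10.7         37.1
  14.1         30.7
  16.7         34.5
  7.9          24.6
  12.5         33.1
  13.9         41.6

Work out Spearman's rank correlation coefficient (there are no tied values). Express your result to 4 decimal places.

Rank s: 2, 5, 6, 1, 3, 4
Rank t: 5, 2, 4, 1, 3, 6
d = rank(s) − rank(t): -3, 3, 2, 0, 0, -2; Σd² = 26
ρ = 1 − 6Σd² / [n(n²−1)] = 1 − 6×26 / (6×35) = 1 − 156/210 ≈ 0.2571

0.2571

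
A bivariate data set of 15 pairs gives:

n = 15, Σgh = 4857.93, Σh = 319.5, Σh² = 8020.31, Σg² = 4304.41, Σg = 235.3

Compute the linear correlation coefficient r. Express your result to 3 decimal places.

-0.178

r = (nΣgh − ΣgΣh) / √[(nΣg² − (Σg)²)(nΣh² − (Σh)²)]
Numerator: 15×4857.93 − 235.3×319.5 = -2309.4
Denominator: √[(64566.15 − 55366.09)(120304.65 − 102080.25)] = √[9200.06 × 18224.4] = 12948.5742
r = -2309.4 / 12948.5742 ≈ -0.178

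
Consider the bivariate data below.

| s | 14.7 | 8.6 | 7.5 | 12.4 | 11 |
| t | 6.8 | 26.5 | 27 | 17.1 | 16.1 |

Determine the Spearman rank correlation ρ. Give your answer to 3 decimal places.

-0.900

Rank s: 5, 2, 1, 4, 3
Rank t: 1, 4, 5, 3, 2
d = rank(s) − rank(t): 4, -2, -4, 1, 1; Σd² = 38
ρ = 1 − 6Σd² / [n(n²−1)] = 1 − 6×38 / (5×24) = 1 − 228/120 ≈ -0.900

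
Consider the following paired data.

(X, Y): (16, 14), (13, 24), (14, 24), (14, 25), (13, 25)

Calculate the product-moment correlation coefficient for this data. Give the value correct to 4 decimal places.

n = 5, ΣX = 70, ΣY = 112, ΣX² = 986, ΣY² = 2598, ΣXY = 1547
nΣXY − ΣXΣY = 7735 − 7840 = -105
nΣX² − (ΣX)² = 4930 − 4900 = 30; nΣY² − (ΣY)² = 12990 − 12544 = 446
r = -105 / √(30 × 446) = -105 / 115.6719 ≈ -0.9077

-0.9077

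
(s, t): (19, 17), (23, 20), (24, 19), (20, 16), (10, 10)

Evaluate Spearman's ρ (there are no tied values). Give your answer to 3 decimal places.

Rank s: 2, 4, 5, 3, 1
Rank t: 3, 5, 4, 2, 1
d = rank(s) − rank(t): -1, -1, 1, 1, 0; Σd² = 4
ρ = 1 − 6Σd² / [n(n²−1)] = 1 − 6×4 / (5×24) = 1 − 24/120 ≈ 0.800

0.800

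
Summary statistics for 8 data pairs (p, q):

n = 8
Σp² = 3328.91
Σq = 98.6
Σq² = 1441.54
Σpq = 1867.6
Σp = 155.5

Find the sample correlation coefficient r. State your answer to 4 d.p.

r = (nΣpq − ΣpΣq) / √[(nΣp² − (Σp)²)(nΣq² − (Σq)²)]
Numerator: 8×1867.6 − 155.5×98.6 = -391.5
Denominator: √[(26631.28 − 24180.25)(11532.32 − 9721.96)] = √[2451.03 × 1810.36] = 2106.4773
r = -391.5 / 2106.4773 ≈ -0.1859

-0.1859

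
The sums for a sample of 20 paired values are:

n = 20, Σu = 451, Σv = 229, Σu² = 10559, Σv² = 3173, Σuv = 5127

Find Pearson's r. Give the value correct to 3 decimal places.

-0.080

r = (nΣuv − ΣuΣv) / √[(nΣu² − (Σu)²)(nΣv² − (Σv)²)]
Numerator: 20×5127 − 451×229 = -739
Denominator: √[(211180 − 203401)(63460 − 52441)] = √[7779 × 11019] = 9258.3368
r = -739 / 9258.3368 ≈ -0.080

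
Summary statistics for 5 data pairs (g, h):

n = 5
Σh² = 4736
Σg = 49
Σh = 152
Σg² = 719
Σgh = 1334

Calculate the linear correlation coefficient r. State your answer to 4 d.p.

r = (nΣgh − ΣgΣh) / √[(nΣg² − (Σg)²)(nΣh² − (Σh)²)]
Numerator: 5×1334 − 49×152 = -778
Denominator: √[(3595 − 2401)(23680 − 23104)] = √[1194 × 576] = 829.3033
r = -778 / 829.3033 ≈ -0.9381

-0.9381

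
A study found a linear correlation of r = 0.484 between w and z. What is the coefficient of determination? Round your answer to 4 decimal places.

r² = (0.484)² = 0.2343

0.2343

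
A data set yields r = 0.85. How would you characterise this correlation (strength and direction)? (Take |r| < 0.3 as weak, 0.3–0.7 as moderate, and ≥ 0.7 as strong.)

r = 0.85 > 0 so the relationship is positive.
|r| = 0.85, which falls in the strong range.

strong positive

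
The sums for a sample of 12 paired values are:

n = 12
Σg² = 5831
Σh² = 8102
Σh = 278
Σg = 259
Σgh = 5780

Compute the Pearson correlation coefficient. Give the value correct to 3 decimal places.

r = (nΣgh − ΣgΣh) / √[(nΣg² − (Σg)²)(nΣh² − (Σh)²)]
Numerator: 12×5780 − 259×278 = -2642
Denominator: √[(69972 − 67081)(97224 − 77284)] = √[2891 × 19940] = 7592.5319
r = -2642 / 7592.5319 ≈ -0.348

-0.348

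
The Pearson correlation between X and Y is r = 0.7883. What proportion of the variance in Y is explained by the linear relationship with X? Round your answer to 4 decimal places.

0.6214

r² = (0.7883)² = 0.6214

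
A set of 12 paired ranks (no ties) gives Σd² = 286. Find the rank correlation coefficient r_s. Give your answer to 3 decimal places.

ρ = 1 − 6Σd² / [n(n²−1)] = 1 − 6×286 / (12×143)
  = 1 − 1716/1716 = 1 − 1.0000 ≈ 0.000

0.000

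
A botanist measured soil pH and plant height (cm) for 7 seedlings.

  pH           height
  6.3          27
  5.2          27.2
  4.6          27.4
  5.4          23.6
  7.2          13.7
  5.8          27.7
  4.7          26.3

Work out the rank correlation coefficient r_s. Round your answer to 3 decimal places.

-0.393

Rank pH: 6, 3, 1, 4, 7, 5, 2
Rank height: 4, 5, 6, 2, 1, 7, 3
d = rank(pH) − rank(height): 2, -2, -5, 2, 6, -2, -1; Σd² = 78
ρ = 1 − 6Σd² / [n(n²−1)] = 1 − 6×78 / (7×48) = 1 − 468/336 ≈ -0.393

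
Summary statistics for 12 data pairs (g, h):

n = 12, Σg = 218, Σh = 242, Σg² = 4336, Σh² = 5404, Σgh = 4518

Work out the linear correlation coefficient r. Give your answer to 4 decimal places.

0.2743

r = (nΣgh − ΣgΣh) / √[(nΣg² − (Σg)²)(nΣh² − (Σh)²)]
Numerator: 12×4518 − 218×242 = 1460
Denominator: √[(52032 − 47524)(64848 − 58564)] = √[4508 × 6284] = 5322.4310
r = 1460 / 5322.4310 ≈ 0.2743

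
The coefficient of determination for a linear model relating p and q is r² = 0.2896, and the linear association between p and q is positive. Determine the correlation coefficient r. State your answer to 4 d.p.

0.5381

|r| = √0.2896 = 0.5381
The association is positive, so r = 0.5381.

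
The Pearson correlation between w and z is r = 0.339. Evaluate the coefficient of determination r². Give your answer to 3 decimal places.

0.115

r² = (0.339)² = 0.115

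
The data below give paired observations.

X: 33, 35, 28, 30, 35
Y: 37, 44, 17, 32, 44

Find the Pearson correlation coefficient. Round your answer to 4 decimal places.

0.9647

n = 5, ΣX = 161, ΣY = 174, ΣX² = 5223, ΣY² = 6554, ΣXY = 5737
nΣXY − ΣXΣY = 28685 − 28014 = 671
nΣX² − (ΣX)² = 26115 − 25921 = 194; nΣY² − (ΣY)² = 32770 − 30276 = 2494
r = 671 / √(194 × 2494) = 671 / 695.5832 ≈ 0.9647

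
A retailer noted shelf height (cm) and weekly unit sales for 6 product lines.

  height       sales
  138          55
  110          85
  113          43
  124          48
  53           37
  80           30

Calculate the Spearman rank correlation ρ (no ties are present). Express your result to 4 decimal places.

0.6000

Rank height: 6, 3, 4, 5, 1, 2
Rank sales: 5, 6, 3, 4, 2, 1
d = rank(height) − rank(sales): 1, -3, 1, 1, -1, 1; Σd² = 14
ρ = 1 − 6Σd² / [n(n²−1)] = 1 − 6×14 / (6×35) = 1 − 84/210 ≈ 0.6000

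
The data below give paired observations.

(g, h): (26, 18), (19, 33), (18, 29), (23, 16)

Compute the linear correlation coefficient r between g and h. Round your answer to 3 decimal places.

n = 4, Σg = 86, Σh = 96, Σg² = 1890, Σh² = 2510, Σgh = 1985
nΣgh − ΣgΣh = 7940 − 8256 = -316
nΣg² − (Σg)² = 7560 − 7396 = 164; nΣh² − (Σh)² = 10040 − 9216 = 824
r = -316 / √(164 × 824) = -316 / 367.6085 ≈ -0.860

-0.860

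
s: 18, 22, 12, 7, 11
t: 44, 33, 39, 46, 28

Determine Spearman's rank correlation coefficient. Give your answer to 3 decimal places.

Rank s: 4, 5, 3, 1, 2
Rank t: 4, 2, 3, 5, 1
d = rank(s) − rank(t): 0, 3, 0, -4, 1; Σd² = 26
ρ = 1 − 6Σd² / [n(n²−1)] = 1 − 6×26 / (5×24) = 1 − 156/120 ≈ -0.300

-0.300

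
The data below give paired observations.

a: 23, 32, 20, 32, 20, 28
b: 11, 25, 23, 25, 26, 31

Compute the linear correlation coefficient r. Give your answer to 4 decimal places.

n = 6, Σa = 155, Σb = 141, Σa² = 4161, Σb² = 3537, Σab = 3701
nΣab − ΣaΣb = 22206 − 21855 = 351
nΣa² − (Σa)² = 24966 − 24025 = 941; nΣb² − (Σb)² = 21222 − 19881 = 1341
r = 351 / √(941 × 1341) = 351 / 1123.3348 ≈ 0.3125

0.3125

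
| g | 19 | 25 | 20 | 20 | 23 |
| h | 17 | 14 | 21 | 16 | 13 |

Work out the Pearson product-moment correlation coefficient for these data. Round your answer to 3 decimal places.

n = 5, Σg = 107, Σh = 81, Σg² = 2315, Σh² = 1351, Σgh = 1712
nΣgh − ΣgΣh = 8560 − 8667 = -107
nΣg² − (Σg)² = 11575 − 11449 = 126; nΣh² − (Σh)² = 6755 − 6561 = 194
r = -107 / √(126 × 194) = -107 / 156.3458 ≈ -0.684

-0.684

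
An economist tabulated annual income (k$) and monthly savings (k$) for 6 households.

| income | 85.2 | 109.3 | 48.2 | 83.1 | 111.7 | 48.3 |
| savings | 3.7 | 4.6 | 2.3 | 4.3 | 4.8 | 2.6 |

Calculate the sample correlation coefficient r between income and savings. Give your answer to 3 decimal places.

0.967

n = 6, Σx = 485.8, Σy = 22.3, Σx² = 43244.16, Σy² = 88.43, Σxy = 1947.95
nΣxy − ΣxΣy = 11687.7 − 10833.34 = 854.36
nΣx² − (Σx)² = 259464.96 − 236001.64 = 23463.32; nΣy² − (Σy)² = 530.58 − 497.29 = 33.29
r = 854.36 / √(23463.32 × 33.29) = 854.36 / 883.7952 ≈ 0.967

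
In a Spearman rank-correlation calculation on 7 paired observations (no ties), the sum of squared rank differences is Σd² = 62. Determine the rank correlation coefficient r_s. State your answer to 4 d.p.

ρ = 1 − 6Σd² / [n(n²−1)] = 1 − 6×62 / (7×48)
  = 1 − 372/336 = 1 − 1.10714 ≈ -0.1071

-0.1071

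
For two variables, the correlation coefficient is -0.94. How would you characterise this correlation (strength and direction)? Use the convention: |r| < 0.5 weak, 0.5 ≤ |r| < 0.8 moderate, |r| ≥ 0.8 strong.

r = -0.94 < 0 so the relationship is negative.
|r| = 0.94, which falls in the strong range.

strong negative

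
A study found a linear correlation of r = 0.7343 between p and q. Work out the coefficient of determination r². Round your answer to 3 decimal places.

r² = (0.7343)² = 0.539

0.539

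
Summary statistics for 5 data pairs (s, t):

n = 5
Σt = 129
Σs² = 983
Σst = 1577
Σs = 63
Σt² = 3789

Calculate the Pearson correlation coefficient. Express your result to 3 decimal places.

r = (nΣst − ΣsΣt) / √[(nΣs² − (Σs)²)(nΣt² − (Σt)²)]
Numerator: 5×1577 − 63×129 = -242
Denominator: √[(4915 − 3969)(18945 − 16641)] = √[946 × 2304] = 1476.3414
r = -242 / 1476.3414 ≈ -0.164

-0.164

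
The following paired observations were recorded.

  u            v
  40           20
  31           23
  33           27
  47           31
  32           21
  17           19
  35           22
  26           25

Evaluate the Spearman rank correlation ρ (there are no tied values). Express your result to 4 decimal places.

Rank u: 7, 3, 5, 8, 4, 1, 6, 2
Rank v: 2, 5, 7, 8, 3, 1, 4, 6
d = rank(u) − rank(v): 5, -2, -2, 0, 1, 0, 2, -4; Σd² = 54
ρ = 1 − 6Σd² / [n(n²−1)] = 1 − 6×54 / (8×63) = 1 − 324/504 ≈ 0.3571

0.3571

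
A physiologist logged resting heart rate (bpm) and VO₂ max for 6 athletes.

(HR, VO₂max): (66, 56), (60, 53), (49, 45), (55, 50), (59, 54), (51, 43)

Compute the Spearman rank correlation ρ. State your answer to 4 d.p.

0.8857

Rank HR: 6, 5, 1, 3, 4, 2
Rank VO₂max: 6, 4, 2, 3, 5, 1
d = rank(HR) − rank(VO₂max): 0, 1, -1, 0, -1, 1; Σd² = 4
ρ = 1 − 6Σd² / [n(n²−1)] = 1 − 6×4 / (6×35) = 1 − 24/210 ≈ 0.8857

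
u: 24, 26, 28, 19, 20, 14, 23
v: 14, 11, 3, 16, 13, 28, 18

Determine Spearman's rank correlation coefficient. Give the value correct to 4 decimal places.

Rank u: 5, 6, 7, 2, 3, 1, 4
Rank v: 4, 2, 1, 5, 3, 7, 6
d = rank(u) − rank(v): 1, 4, 6, -3, 0, -6, -2; Σd² = 102
ρ = 1 − 6Σd² / [n(n²−1)] = 1 − 6×102 / (7×48) = 1 − 612/336 ≈ -0.8214

-0.8214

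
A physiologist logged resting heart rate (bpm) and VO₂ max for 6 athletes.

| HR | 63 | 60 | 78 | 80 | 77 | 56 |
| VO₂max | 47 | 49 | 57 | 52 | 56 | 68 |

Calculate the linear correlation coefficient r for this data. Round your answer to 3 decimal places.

-0.187

n = 6, Σx = 414, Σy = 329, Σx² = 29118, Σy² = 18323, Σxy = 22627
nΣxy − ΣxΣy = 135762 − 136206 = -444
nΣx² − (Σx)² = 174708 − 171396 = 3312; nΣy² − (Σy)² = 109938 − 108241 = 1697
r = -444 / √(3312 × 1697) = -444 / 2370.7518 ≈ -0.187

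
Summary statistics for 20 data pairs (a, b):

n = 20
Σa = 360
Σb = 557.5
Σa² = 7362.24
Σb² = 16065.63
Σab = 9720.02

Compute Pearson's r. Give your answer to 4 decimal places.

-0.4627

r = (nΣab − ΣaΣb) / √[(nΣa² − (Σa)²)(nΣb² − (Σb)²)]
Numerator: 20×9720.02 − 360×557.5 = -6299.6
Denominator: √[(147244.8 − 129600)(321312.6 − 310806.25)] = √[17644.8 × 10506.35] = 13615.5222
r = -6299.6 / 13615.5222 ≈ -0.4627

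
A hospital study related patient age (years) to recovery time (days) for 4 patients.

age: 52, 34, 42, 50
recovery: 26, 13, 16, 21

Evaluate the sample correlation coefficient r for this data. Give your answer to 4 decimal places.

0.9500

n = 4, Σx = 178, Σy = 76, Σx² = 8124, Σy² = 1542, Σxy = 3516
nΣxy − ΣxΣy = 14064 − 13528 = 536
nΣx² − (Σx)² = 32496 − 31684 = 812; nΣy² − (Σy)² = 6168 − 5776 = 392
r = 536 / √(812 × 392) = 536 / 564.1844 ≈ 0.9500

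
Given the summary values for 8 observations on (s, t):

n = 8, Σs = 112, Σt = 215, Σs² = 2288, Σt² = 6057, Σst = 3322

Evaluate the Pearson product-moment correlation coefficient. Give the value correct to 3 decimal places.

0.696

r = (nΣst − ΣsΣt) / √[(nΣs² − (Σs)²)(nΣt² − (Σt)²)]
Numerator: 8×3322 − 112×215 = 2496
Denominator: √[(18304 − 12544)(48456 − 46225)] = √[5760 × 2231] = 3584.7678
r = 2496 / 3584.7678 ≈ 0.696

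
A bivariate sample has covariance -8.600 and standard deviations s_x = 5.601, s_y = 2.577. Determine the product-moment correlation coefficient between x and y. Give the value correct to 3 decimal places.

-0.596

r = Cov(x,y) / (s_x · s_y) = -8.600 / (5.601 × 2.577)
  = -8.600 / 14.4338 ≈ -0.596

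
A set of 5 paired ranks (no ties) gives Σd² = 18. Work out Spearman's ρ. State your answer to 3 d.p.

ρ = 1 − 6Σd² / [n(n²−1)] = 1 − 6×18 / (5×24)
  = 1 − 108/120 = 1 − 0.9000 ≈ 0.100

0.100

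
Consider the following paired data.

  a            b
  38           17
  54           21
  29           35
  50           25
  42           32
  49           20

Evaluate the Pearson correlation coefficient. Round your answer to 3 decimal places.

n = 6, Σa = 262, Σb = 150, Σa² = 11866, Σb² = 4004, Σab = 6369
nΣab − ΣaΣb = 38214 − 39300 = -1086
nΣa² − (Σa)² = 71196 − 68644 = 2552; nΣb² − (Σb)² = 24024 − 22500 = 1524
r = -1086 / √(2552 × 1524) = -1086 / 1972.1176 ≈ -0.551

-0.551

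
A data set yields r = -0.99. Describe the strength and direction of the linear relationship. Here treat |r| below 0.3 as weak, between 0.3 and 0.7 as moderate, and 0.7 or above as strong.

strong negative

r = -0.99 < 0 so the relationship is negative.
|r| = 0.99, which falls in the strong range.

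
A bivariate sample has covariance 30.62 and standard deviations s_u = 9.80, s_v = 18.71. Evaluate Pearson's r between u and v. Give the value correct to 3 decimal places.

0.167

r = Cov(u,v) / (s_u · s_v) = 30.62 / (9.80 × 18.71)
  = 30.62 / 183.3580 ≈ 0.167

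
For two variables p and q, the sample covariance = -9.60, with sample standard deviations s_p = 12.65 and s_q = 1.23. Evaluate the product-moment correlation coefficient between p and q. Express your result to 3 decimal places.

r = Cov(p,q) / (s_p · s_q) = -9.60 / (12.65 × 1.23)
  = -9.60 / 15.5595 ≈ -0.617

-0.617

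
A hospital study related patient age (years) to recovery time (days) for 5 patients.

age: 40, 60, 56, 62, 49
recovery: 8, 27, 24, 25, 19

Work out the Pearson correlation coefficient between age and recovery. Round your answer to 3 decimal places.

n = 5, Σx = 267, Σy = 103, Σx² = 14581, Σy² = 2355, Σxy = 5765
nΣxy − ΣxΣy = 28825 − 27501 = 1324
nΣx² − (Σx)² = 72905 − 71289 = 1616; nΣy² − (Σy)² = 11775 − 10609 = 1166
r = 1324 / √(1616 × 1166) = 1324 / 1372.6820 ≈ 0.965

0.965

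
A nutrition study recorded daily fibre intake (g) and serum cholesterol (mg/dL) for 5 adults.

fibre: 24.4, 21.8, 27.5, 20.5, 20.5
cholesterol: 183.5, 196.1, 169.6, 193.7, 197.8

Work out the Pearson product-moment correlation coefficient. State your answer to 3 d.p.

-0.973

n = 5, Σx = 114.7, Σy = 940.7, Σx² = 2667.35, Σy² = 177536.15, Σxy = 21442.13
nΣxy − ΣxΣy = 107210.65 − 107898.29 = -687.64
nΣx² − (Σx)² = 13336.75 − 13156.09 = 180.66; nΣy² − (Σy)² = 887680.75 − 884916.49 = 2764.26
r = -687.64 / √(180.66 × 2764.26) = -687.64 / 706.6762 ≈ -0.973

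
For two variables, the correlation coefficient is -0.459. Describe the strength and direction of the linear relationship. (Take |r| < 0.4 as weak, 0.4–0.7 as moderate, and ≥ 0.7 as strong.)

moderate negative

r = -0.459 < 0 so the relationship is negative.
|r| = 0.459, which falls in the moderate range.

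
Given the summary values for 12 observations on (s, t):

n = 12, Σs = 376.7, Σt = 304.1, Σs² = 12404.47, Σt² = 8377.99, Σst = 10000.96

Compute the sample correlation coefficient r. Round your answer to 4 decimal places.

r = (nΣst − ΣsΣt) / √[(nΣs² − (Σs)²)(nΣt² − (Σt)²)]
Numerator: 12×10000.96 − 376.7×304.1 = 5457.05
Denominator: √[(148853.64 − 141902.89)(100535.88 − 92476.81)] = √[6950.75 × 8059.07] = 7484.4225
r = 5457.05 / 7484.4225 ≈ 0.7291

0.7291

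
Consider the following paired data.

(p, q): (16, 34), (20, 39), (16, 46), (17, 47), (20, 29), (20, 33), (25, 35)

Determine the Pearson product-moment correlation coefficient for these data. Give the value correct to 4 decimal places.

-0.4676

n = 7, Σp = 134, Σq = 263, Σp² = 2626, Σq² = 10157, Σpq = 4974
nΣpq − ΣpΣq = 34818 − 35242 = -424
nΣp² − (Σp)² = 18382 − 17956 = 426; nΣq² − (Σq)² = 71099 − 69169 = 1930
r = -424 / √(426 × 1930) = -424 / 906.7414 ≈ -0.4676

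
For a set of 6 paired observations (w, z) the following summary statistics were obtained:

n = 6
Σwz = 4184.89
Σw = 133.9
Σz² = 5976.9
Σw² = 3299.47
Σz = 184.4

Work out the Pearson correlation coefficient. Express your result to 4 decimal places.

0.2245

r = (nΣwz − ΣwΣz) / √[(nΣw² − (Σw)²)(nΣz² − (Σz)²)]
Numerator: 6×4184.89 − 133.9×184.4 = 418.18
Denominator: √[(19796.82 − 17929.21)(35861.4 − 34003.36)] = √[1867.61 × 1858.04] = 1862.8189
r = 418.18 / 1862.8189 ≈ 0.2245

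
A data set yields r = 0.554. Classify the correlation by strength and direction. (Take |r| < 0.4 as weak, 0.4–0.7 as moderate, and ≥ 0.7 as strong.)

moderate positive

r = 0.554 > 0 so the relationship is positive.
|r| = 0.554, which falls in the moderate range.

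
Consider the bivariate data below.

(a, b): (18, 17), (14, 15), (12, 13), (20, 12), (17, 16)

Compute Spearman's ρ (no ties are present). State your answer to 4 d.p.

0.0000

Rank a: 4, 2, 1, 5, 3
Rank b: 5, 3, 2, 1, 4
d = rank(a) − rank(b): -1, -1, -1, 4, -1; Σd² = 20
ρ = 1 − 6Σd² / [n(n²−1)] = 1 − 6×20 / (5×24) = 1 − 120/120 ≈ 0.0000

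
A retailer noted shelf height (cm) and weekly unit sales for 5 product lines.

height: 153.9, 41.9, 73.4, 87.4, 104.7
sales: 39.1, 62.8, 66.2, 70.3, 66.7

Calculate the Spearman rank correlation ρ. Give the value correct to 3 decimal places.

-0.100

Rank height: 5, 1, 2, 3, 4
Rank sales: 1, 2, 3, 5, 4
d = rank(height) − rank(sales): 4, -1, -1, -2, 0; Σd² = 22
ρ = 1 − 6Σd² / [n(n²−1)] = 1 − 6×22 / (5×24) = 1 − 132/120 ≈ -0.100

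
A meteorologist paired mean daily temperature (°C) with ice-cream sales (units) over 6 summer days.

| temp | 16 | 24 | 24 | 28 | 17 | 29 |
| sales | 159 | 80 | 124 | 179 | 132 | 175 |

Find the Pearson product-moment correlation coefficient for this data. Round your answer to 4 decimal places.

n = 6, Σx = 138, Σy = 849, Σx² = 3322, Σy² = 127147, Σxy = 19771
nΣxy − ΣxΣy = 118626 − 117162 = 1464
nΣx² − (Σx)² = 19932 − 19044 = 888; nΣy² − (Σy)² = 762882 − 720801 = 42081
r = 1464 / √(888 × 42081) = 1464 / 6112.9312 ≈ 0.2395

0.2395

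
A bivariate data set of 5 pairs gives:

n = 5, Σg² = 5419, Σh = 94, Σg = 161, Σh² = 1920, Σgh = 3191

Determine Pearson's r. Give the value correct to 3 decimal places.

r = (nΣgh − ΣgΣh) / √[(nΣg² − (Σg)²)(nΣh² − (Σh)²)]
Numerator: 5×3191 − 161×94 = 821
Denominator: √[(27095 − 25921)(9600 − 8836)] = √[1174 × 764] = 947.0671
r = 821 / 947.0671 ≈ 0.867

0.867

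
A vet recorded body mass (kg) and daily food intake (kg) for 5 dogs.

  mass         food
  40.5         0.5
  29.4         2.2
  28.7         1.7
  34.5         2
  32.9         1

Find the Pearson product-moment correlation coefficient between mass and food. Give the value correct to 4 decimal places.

-0.7456

n = 5, Σx = 166, Σy = 7.4, Σx² = 5600.96, Σy² = 12.98, Σxy = 235.62
nΣxy − ΣxΣy = 1178.1 − 1228.4 = -50.3
nΣx² − (Σx)² = 28004.8 − 27556 = 448.8; nΣy² − (Σy)² = 64.9 − 54.76 = 10.14
r = -50.3 / √(448.8 × 10.14) = -50.3 / 67.4599 ≈ -0.7456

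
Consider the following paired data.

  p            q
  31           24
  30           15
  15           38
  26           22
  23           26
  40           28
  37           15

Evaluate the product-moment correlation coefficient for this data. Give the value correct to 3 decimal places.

-0.589

n = 7, Σp = 202, Σq = 168, Σp² = 6260, Σq² = 4414, Σpq = 4609
nΣpq − ΣpΣq = 32263 − 33936 = -1673
nΣp² − (Σp)² = 43820 − 40804 = 3016; nΣq² − (Σq)² = 30898 − 28224 = 2674
r = -1673 / √(3016 × 2674) = -1673 / 2839.8563 ≈ -0.589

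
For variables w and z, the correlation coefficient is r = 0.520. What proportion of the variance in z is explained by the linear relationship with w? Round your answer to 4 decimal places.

0.2704

r² = (0.520)² = 0.2704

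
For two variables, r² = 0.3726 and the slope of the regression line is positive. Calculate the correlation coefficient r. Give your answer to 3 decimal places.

0.610

|r| = √0.3726 = 0.610
The association is positive, so r = 0.610.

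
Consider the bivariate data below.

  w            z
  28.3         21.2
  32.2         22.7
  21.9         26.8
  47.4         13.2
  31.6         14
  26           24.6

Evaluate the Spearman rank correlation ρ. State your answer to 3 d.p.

-0.829

Rank w: 3, 5, 1, 6, 4, 2
Rank z: 3, 4, 6, 1, 2, 5
d = rank(w) − rank(z): 0, 1, -5, 5, 2, -3; Σd² = 64
ρ = 1 − 6Σd² / [n(n²−1)] = 1 − 6×64 / (6×35) = 1 − 384/210 ≈ -0.829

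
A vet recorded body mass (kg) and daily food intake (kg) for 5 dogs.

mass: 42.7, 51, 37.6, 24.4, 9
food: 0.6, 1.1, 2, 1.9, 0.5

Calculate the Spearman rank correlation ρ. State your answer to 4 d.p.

0.2000

Rank mass: 4, 5, 3, 2, 1
Rank food: 2, 3, 5, 4, 1
d = rank(mass) − rank(food): 2, 2, -2, -2, 0; Σd² = 16
ρ = 1 − 6Σd² / [n(n²−1)] = 1 − 6×16 / (5×24) = 1 − 96/120 ≈ 0.2000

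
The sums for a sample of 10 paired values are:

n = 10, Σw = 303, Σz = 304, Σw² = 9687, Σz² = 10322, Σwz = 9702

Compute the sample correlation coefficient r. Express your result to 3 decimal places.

0.664

r = (nΣwz − ΣwΣz) / √[(nΣw² − (Σw)²)(nΣz² − (Σz)²)]
Numerator: 10×9702 − 303×304 = 4908
Denominator: √[(96870 − 91809)(103220 − 92416)] = √[5061 × 10804] = 7394.5280
r = 4908 / 7394.5280 ≈ 0.664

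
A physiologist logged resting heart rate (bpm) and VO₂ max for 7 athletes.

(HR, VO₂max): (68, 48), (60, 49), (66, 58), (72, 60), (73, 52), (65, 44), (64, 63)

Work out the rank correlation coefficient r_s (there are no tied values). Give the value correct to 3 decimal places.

Rank HR: 5, 1, 4, 6, 7, 3, 2
Rank VO₂max: 2, 3, 5, 6, 4, 1, 7
d = rank(HR) − rank(VO₂max): 3, -2, -1, 0, 3, 2, -5; Σd² = 52
ρ = 1 − 6Σd² / [n(n²−1)] = 1 − 6×52 / (7×48) = 1 − 312/336 ≈ 0.071

0.071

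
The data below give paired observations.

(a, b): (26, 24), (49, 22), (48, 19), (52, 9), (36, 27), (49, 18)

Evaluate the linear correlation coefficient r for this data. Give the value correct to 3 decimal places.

n = 6, Σa = 260, Σb = 119, Σa² = 11782, Σb² = 2555, Σab = 4936
nΣab − ΣaΣb = 29616 − 30940 = -1324
nΣa² − (Σa)² = 70692 − 67600 = 3092; nΣb² − (Σb)² = 15330 − 14161 = 1169
r = -1324 / √(3092 × 1169) = -1324 / 1901.1965 ≈ -0.696

-0.696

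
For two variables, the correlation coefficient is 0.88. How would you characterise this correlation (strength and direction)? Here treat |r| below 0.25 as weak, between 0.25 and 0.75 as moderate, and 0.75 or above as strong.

strong positive

r = 0.88 > 0 so the relationship is positive.
|r| = 0.88, which falls in the strong range.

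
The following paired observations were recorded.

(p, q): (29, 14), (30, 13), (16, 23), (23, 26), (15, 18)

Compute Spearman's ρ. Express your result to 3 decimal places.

-0.600

Rank p: 4, 5, 2, 3, 1
Rank q: 2, 1, 4, 5, 3
d = rank(p) − rank(q): 2, 4, -2, -2, -2; Σd² = 32
ρ = 1 − 6Σd² / [n(n²−1)] = 1 − 6×32 / (5×24) = 1 − 192/120 ≈ -0.600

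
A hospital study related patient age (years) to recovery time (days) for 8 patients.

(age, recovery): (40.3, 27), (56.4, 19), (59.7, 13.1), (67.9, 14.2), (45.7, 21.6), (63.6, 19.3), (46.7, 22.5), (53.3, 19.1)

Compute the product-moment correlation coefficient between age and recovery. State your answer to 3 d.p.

n = 8, Σx = 433.6, Σy = 155.8, Σx² = 24134.78, Σy² = 3173.36, Σxy = 8189.33
nΣxy − ΣxΣy = 65514.64 − 67554.88 = -2040.24
nΣx² − (Σx)² = 193078.24 − 188008.96 = 5069.28; nΣy² − (Σy)² = 25386.88 − 24273.64 = 1113.24
r = -2040.24 / √(5069.28 × 1113.24) = -2040.24 / 2375.5684 ≈ -0.859

-0.859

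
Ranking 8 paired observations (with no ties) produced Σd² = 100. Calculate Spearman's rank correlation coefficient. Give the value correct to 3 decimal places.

-0.190

ρ = 1 − 6Σd² / [n(n²−1)] = 1 − 6×100 / (8×63)
  = 1 − 600/504 = 1 − 1.1905 ≈ -0.190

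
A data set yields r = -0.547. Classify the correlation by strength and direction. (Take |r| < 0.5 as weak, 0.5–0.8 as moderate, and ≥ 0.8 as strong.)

moderate negative

r = -0.547 < 0 so the relationship is negative.
|r| = 0.547, which falls in the moderate range.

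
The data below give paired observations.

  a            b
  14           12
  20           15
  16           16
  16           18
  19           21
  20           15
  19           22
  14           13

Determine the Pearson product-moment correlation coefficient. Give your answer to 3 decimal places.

0.531

n = 8, Σa = 138, Σb = 132, Σa² = 2426, Σb² = 2268, Σab = 2311
nΣab − ΣaΣb = 18488 − 18216 = 272
nΣa² − (Σa)² = 19408 − 19044 = 364; nΣb² − (Σb)² = 18144 − 17424 = 720
r = 272 / √(364 × 720) = 272 / 511.9375 ≈ 0.531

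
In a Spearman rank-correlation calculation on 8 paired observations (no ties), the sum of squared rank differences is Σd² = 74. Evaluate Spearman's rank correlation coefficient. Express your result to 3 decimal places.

0.119

ρ = 1 − 6Σd² / [n(n²−1)] = 1 − 6×74 / (8×63)
  = 1 − 444/504 = 1 − 0.8810 ≈ 0.119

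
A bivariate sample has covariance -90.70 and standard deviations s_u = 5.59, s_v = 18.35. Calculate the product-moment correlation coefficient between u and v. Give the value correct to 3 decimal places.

r = Cov(u,v) / (s_u · s_v) = -90.70 / (5.59 × 18.35)
  = -90.70 / 102.5765 ≈ -0.884

-0.884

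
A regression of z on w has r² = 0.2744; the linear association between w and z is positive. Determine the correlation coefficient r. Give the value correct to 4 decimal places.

|r| = √0.2744 = 0.5238
The association is positive, so r = 0.5238.

0.5238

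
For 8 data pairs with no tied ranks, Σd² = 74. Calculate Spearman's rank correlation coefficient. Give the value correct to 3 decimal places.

0.119

ρ = 1 − 6Σd² / [n(n²−1)] = 1 − 6×74 / (8×63)
  = 1 − 444/504 = 1 − 0.8810 ≈ 0.119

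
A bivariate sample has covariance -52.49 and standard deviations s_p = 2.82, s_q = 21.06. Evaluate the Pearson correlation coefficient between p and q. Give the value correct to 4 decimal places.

r = Cov(p,q) / (s_p · s_q) = -52.49 / (2.82 × 21.06)
  = -52.49 / 59.3892 ≈ -0.8838

-0.8838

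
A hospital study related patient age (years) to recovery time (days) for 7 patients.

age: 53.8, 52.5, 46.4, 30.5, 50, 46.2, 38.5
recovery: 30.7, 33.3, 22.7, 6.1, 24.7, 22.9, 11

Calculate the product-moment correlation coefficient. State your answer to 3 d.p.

n = 7, Σx = 317.9, Σy = 151.4, Σx² = 14850.59, Σy² = 3859.38, Σxy = 7355.72
nΣxy − ΣxΣy = 51490.04 − 48130.06 = 3359.98
nΣx² − (Σx)² = 103954.13 − 101060.41 = 2893.72; nΣy² − (Σy)² = 27015.66 − 22921.96 = 4093.7
r = 3359.98 / √(2893.72 × 4093.7) = 3359.98 / 3441.8050 ≈ 0.976

0.976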